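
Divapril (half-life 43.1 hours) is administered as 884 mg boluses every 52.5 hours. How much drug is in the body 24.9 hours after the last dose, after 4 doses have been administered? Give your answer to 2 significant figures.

1000 mg

The 4 doses were given 182.4, 129.9, 77.4, 24.9 hours ago.
Total = 884·(1/2)^(182.4/43.1) + 884·(1/2)^(129.9/43.1) + 884·(1/2)^(77.4/43.1) + 884·(1/2)^(24.9/43.1)
      = 47.042 + 109.44 + 254.6 + 592.3 ≈ 1003.4 mg.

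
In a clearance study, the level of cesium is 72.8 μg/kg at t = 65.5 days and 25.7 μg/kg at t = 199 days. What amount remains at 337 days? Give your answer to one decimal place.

8.8 μg/kg

Over Δt = 199 − 65.5 = 133.5 days, the level fell by a factor of 72.8/25.7 ≈ 2.8327.
n = log₂(2.8327) ≈ 1.5022 half-lives, so t½ = 133.5/1.5022 ≈ 88.871 days.
From t = 199 to t = 337: 25.7 × (1/2)^((337−199)/88.871) ≈ 8.7598 μg/kg.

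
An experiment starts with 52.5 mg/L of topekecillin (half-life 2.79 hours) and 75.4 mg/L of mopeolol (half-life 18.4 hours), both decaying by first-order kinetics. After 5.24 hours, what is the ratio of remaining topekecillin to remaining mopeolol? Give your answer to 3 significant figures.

topekecillin: 52.5 × (1/2)^(5.24/2.79) = 52.5 × (1/2)^1.8781 ≈ 14.282 mg/L.
mopeolol: 75.4 × (1/2)^(5.24/18.4) = 75.4 × (1/2)^0.28478 ≈ 61.893 mg/L.
Ratio ≈ 14.282 / 61.893 ≈ 0.23075.

0.231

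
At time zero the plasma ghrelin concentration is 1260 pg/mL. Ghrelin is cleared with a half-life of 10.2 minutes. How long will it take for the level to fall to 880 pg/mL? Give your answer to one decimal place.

Fraction remaining = 880/1260 ≈ 0.69841.
n = log₂(1260/880) = ln(1.4318)/ln 2 ≈ 0.51785 half-lives.
t = n × t½ = 0.51785 × 10.2 ≈ 5.2821 minutes.

5.3 minutes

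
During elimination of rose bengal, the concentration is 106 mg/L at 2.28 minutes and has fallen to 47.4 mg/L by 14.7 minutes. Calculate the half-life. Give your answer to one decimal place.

Over Δt = 14.7 − 2.28 = 12.42 minutes, the level fell by a factor of 106/47.4 ≈ 2.2363.
n = log₂(2.2363) ≈ 1.1611 half-lives, so t½ = 12.42/1.1611 ≈ 10.697 minutes.

10.7 minutes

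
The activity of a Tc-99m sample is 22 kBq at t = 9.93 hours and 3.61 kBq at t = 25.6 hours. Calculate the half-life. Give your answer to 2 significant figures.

6.0 hours

Over Δt = 25.6 − 9.93 = 15.67 hours, the level fell by a factor of 22/3.61 ≈ 6.0942.
n = log₂(6.0942) ≈ 2.6074 half-lives, so t½ = 15.67/2.6074 ≈ 6.0097 hours.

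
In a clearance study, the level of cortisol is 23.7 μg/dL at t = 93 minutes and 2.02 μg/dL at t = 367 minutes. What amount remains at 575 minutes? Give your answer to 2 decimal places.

Over Δt = 367 − 93 = 274 minutes, the level fell by a factor of 23.7/2.02 ≈ 11.733.
n = log₂(11.733) ≈ 3.5525 half-lives, so t½ = 274/3.5525 ≈ 77.13 minutes.
From t = 367 to t = 575: 2.02 × (1/2)^((575−367)/77.13) ≈ 0.31156 μg/dL.

0.31 μg/dL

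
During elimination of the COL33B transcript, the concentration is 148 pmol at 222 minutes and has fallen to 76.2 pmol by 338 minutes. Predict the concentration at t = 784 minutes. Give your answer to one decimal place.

Over Δt = 338 − 222 = 116 minutes, the level fell by a factor of 148/76.2 ≈ 1.9423.
n = log₂(1.9423) ≈ 0.95773 half-lives, so t½ = 116/0.95773 ≈ 121.12 minutes.
From t = 338 to t = 784: 76.2 × (1/2)^((784−338)/121.12) ≈ 5.9356 pmol.

5.9 pmol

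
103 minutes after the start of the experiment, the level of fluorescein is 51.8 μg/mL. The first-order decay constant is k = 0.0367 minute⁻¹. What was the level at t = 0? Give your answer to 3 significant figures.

2270 μg/mL

t½ = ln 2 / k = 0.69315 / 0.0367 ≈ 18.887 minutes.
Number of half-lives elapsed: n = 103/18.887 ≈ 5.4535.
A₀ = A × 2^n = 51.8 × 2^5.4535 = 51.8 × 43.82 ≈ 2269.9 μg/mL.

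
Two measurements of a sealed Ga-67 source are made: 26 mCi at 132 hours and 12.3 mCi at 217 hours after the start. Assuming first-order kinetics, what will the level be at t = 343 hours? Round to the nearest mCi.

Over Δt = 217 − 132 = 85 hours, the level fell by a factor of 26/12.3 ≈ 2.1138.
n = log₂(2.1138) ≈ 1.0799 half-lives, so t½ = 85/1.0799 ≈ 78.714 hours.
From t = 217 to t = 343: 12.3 × (1/2)^((343−217)/78.714) ≈ 4.0555 mCi.

4 mCi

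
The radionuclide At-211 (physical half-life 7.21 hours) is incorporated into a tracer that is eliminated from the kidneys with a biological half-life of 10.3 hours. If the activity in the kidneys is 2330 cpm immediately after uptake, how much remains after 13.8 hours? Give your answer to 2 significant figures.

1/t_eff = 1/t_phys + 1/t_biol = 1/7.21 + 1/10.3 = 0.23578 per hour.
t_eff = 7.21 × 10.3 / (7.21 + 10.3) ≈ 4.2412 hours.
Remaining = 2330 × (1/2)^(13.8/4.2412) = 2330 × (1/2)^3.2538 ≈ 244.26 cpm.

240 cpm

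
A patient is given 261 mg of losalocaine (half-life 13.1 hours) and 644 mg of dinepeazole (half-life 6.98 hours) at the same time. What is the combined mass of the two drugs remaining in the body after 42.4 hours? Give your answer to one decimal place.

37.2 mg

losalocaine: 261 × (1/2)^(42.4/13.1) = 261 × (1/2)^3.2366 ≈ 27.689 mg.
dinepeazole: 644 × (1/2)^(42.4/6.98) = 644 × (1/2)^6.0745 ≈ 9.5561 mg.
Total = 27.689 + 9.5561 ≈ 37.246 mg.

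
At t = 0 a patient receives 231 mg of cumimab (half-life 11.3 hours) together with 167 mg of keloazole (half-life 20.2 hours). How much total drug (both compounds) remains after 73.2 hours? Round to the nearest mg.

16 mg

cumimab: 231 × (1/2)^(73.2/11.3) = 231 × (1/2)^6.4779 ≈ 2.5917 mg.
keloazole: 167 × (1/2)^(73.2/20.2) = 167 × (1/2)^3.6238 ≈ 13.547 mg.
Total = 2.5917 + 13.547 ≈ 16.139 mg.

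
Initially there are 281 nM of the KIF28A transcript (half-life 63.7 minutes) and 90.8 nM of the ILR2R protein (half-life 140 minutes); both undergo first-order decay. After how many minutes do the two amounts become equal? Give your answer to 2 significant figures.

Set 281·(1/2)^(t/63.7) = 90.8·(1/2)^(t/140).
Taking log₂: log₂(281/90.8) = t·(1/63.7 − 1/140).
log₂(3.0947) = 1.6298; 1/63.7 − 1/140 = 0.0085557.
t = 1.6298 / 0.0085557 ≈ 190.49 minutes.

190 minutes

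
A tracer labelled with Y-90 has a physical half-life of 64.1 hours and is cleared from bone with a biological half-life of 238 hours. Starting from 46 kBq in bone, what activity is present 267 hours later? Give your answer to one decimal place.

1/t_eff = 1/t_phys + 1/t_biol = 1/64.1 + 1/238 = 0.019802 per hour.
t_eff = 64.1 × 238 / (64.1 + 238) ≈ 50.499 hours.
Remaining = 46 × (1/2)^(267/50.499) = 46 × (1/2)^5.2872 ≈ 1.178 kBq.

1.2 kBq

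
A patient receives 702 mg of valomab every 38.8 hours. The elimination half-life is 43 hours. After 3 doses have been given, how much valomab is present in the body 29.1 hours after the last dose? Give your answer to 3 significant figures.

The 3 doses were given 106.7, 67.9, 29.1 hours ago.
Total = 702·(1/2)^(106.7/43) + 702·(1/2)^(67.9/43) + 702·(1/2)^(29.1/43)
      = 125.71 + 234.96 + 439.15 ≈ 799.82 mg.

800 mg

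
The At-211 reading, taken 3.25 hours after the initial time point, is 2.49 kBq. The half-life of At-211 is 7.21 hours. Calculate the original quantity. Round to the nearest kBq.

3 kBq

Number of half-lives elapsed: n = 3.25/7.21 ≈ 0.45076.
A₀ = A × 2^n = 2.49 × 2^0.45076 = 2.49 × 1.3668 ≈ 3.4032 kBq.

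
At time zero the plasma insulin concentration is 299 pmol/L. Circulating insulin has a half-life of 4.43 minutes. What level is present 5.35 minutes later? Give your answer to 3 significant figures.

129 pmol/L

Number of half-lives: n = 5.35/4.43 ≈ 1.2077.
Remaining = 299 × (1/2)^1.2077 = 299 × 0.43297 ≈ 129.46 pmol/L.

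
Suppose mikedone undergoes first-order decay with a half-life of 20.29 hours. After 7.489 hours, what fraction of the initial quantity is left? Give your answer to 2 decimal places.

0.77

n = 7.489/20.29 ≈ 0.3691 half-lives.
Fraction remaining = (1/2)^0.3691 ≈ 0.77427.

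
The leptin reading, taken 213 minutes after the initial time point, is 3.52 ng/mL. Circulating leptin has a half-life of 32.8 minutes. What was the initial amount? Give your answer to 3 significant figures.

317 ng/mL

Number of half-lives elapsed: n = 213/32.8 ≈ 6.4939.
A₀ = A × 2^n = 3.52 × 2^6.4939 = 3.52 × 90.128 ≈ 317.25 ng/mL.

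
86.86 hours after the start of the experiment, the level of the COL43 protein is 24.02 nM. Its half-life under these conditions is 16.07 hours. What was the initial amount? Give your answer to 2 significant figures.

1000 nM

Number of half-lives elapsed: n = 86.86/16.07 ≈ 5.4051.
A₀ = A × 2^n = 24.02 × 2^5.4051 = 24.02 × 42.374 ≈ 1017.8 nM.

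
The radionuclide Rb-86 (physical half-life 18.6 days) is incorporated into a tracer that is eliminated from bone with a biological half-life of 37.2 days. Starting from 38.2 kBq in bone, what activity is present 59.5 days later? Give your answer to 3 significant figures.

1.37 kBq

1/t_eff = 1/t_phys + 1/t_biol = 1/18.6 + 1/37.2 = 0.080645 per day.
t_eff = 18.6 × 37.2 / (18.6 + 37.2) ≈ 12.4 days.
Remaining = 38.2 × (1/2)^(59.5/12.4) = 38.2 × (1/2)^4.7984 ≈ 1.3728 kBq.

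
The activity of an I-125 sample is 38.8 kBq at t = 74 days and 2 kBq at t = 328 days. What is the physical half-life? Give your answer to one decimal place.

59.4 days

Over Δt = 328 − 74 = 254 days, the level fell by a factor of 38.8/2 ≈ 19.4.
n = log₂(19.4) ≈ 4.278 half-lives, so t½ = 254/4.278 ≈ 59.374 days.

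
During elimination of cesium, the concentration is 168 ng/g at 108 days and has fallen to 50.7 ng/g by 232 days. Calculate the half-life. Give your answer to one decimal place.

Over Δt = 232 − 108 = 124 days, the level fell by a factor of 168/50.7 ≈ 3.3136.
n = log₂(3.3136) ≈ 1.7284 half-lives, so t½ = 124/1.7284 ≈ 71.743 days.

71.7 days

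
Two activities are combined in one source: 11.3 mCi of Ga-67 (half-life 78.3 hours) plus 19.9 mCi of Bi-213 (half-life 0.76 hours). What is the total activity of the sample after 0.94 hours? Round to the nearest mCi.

Ga-67: 11.3 × (1/2)^(0.94/78.3) = 11.3 × (1/2)^0.012005 ≈ 11.206 mCi.
Bi-213: 19.9 × (1/2)^(0.94/0.76) = 19.9 × (1/2)^1.2368 ≈ 8.4436 mCi.
Total = 11.206 + 8.4436 ≈ 19.65 mCi.

20 mCi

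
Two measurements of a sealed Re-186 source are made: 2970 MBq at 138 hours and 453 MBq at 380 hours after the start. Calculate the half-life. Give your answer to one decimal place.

Over Δt = 380 − 138 = 242 hours, the level fell by a factor of 2970/453 ≈ 6.5563.
n = log₂(6.5563) ≈ 2.7129 half-lives, so t½ = 242/2.7129 ≈ 89.204 hours.

89.2 hours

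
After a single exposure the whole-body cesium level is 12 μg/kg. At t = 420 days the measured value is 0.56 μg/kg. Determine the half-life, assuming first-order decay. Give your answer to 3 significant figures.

A/A₀ = 0.56/12 ≈ 0.046667.
n = log₂(21.429) ≈ 4.4215 half-lives elapsed in 420 days.
t½ = 420/4.4215 ≈ 94.991 days.

95.0 days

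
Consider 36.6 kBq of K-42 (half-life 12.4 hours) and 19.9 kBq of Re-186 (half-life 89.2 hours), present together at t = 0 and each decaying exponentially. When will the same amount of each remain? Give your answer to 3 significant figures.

12.7 hours

Set 36.6·(1/2)^(t/12.4) = 19.9·(1/2)^(t/89.2).
Taking log₂: log₂(36.6/19.9) = t·(1/12.4 − 1/89.2).
log₂(1.8392) = 0.87908; 1/12.4 − 1/89.2 = 0.069434.
t = 0.87908 / 0.069434 ≈ 12.661 hours.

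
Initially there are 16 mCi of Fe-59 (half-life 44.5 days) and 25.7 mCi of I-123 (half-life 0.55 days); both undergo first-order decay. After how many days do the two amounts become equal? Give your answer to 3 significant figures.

0.381 days

Set 16·(1/2)^(t/44.5) = 25.7·(1/2)^(t/0.55).
Taking log₂: log₂(16/25.7) = t·(1/44.5 − 1/0.55).
log₂(0.62257) = -0.6837; 1/44.5 − 1/0.55 = -1.7957.
t = -0.6837 / -1.7957 ≈ 0.38074 days.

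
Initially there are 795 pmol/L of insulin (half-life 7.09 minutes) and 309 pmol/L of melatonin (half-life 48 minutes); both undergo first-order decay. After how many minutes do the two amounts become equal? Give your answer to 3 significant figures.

11.3 minutes

Set 795·(1/2)^(t/7.09) = 309·(1/2)^(t/48).
Taking log₂: log₂(795/309) = t·(1/7.09 − 1/48).
log₂(2.5728) = 1.3633; 1/7.09 − 1/48 = 0.12021.
t = 1.3633 / 0.12021 ≈ 11.341 minutes.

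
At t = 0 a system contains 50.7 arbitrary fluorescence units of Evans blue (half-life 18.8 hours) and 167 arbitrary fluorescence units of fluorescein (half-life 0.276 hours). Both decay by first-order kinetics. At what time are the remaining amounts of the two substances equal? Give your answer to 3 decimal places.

Set 50.7·(1/2)^(t/18.8) = 167·(1/2)^(t/0.276).
Taking log₂: log₂(50.7/167) = t·(1/18.8 − 1/0.276).
log₂(0.30359) = -1.7198; 1/18.8 − 1/0.276 = -3.57.
t = -1.7198 / -3.57 ≈ 0.48173 hours.

0.482 hours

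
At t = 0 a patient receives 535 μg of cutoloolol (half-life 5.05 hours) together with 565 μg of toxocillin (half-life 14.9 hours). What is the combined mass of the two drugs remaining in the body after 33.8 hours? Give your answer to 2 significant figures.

120 μg

cutoloolol: 535 × (1/2)^(33.8/5.05) = 535 × (1/2)^6.6931 ≈ 5.1706 μg.
toxocillin: 565 × (1/2)^(33.8/14.9) = 565 × (1/2)^2.2685 ≈ 117.27 μg.
Total = 5.1706 + 117.27 ≈ 122.44 μg.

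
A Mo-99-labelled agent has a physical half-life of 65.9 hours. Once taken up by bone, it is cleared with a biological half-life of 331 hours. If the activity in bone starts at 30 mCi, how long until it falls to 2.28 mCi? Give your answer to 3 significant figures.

204 hours

1/t_eff = 1/t_phys + 1/t_biol = 1/65.9 + 1/331 = 0.018196 per hour.
t_eff = 65.9 × 331 / (65.9 + 331) ≈ 54.958 hours.
n = log₂(30/2.28) ≈ 3.7179; t = 3.7179 × 54.958 ≈ 204.33 hours.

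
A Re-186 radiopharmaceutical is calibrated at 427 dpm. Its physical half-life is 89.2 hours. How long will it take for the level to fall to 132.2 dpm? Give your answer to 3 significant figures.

Fraction remaining = 132.2/427 ≈ 0.3096.
n = log₂(427/132.2) = ln(3.23)/ln 2 ≈ 1.6915 half-lives.
t = n × t½ = 1.6915 × 89.2 ≈ 150.88 hours.

151 hours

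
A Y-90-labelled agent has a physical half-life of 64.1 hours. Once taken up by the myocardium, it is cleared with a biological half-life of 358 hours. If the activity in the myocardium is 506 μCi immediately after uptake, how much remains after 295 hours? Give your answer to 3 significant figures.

11.8 μCi

1/t_eff = 1/t_phys + 1/t_biol = 1/64.1 + 1/358 = 0.018394 per hour.
t_eff = 64.1 × 358 / (64.1 + 358) ≈ 54.366 hours.
Remaining = 506 × (1/2)^(295/54.366) = 506 × (1/2)^5.4262 ≈ 11.768 μCi.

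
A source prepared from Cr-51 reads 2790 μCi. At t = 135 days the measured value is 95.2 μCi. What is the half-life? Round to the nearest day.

28 days

A/A₀ = 95.2/2790 ≈ 0.034122.
n = log₂(29.307) ≈ 4.8732 half-lives elapsed in 135 days.
t½ = 135/4.8732 ≈ 27.703 days.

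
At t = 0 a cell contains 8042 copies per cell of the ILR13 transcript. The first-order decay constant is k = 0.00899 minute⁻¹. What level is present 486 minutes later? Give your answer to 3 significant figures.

102 copies per cell

t½ = ln 2 / k = 0.69315 / 0.00899 ≈ 77.102 minutes.
Number of half-lives: n = 486/77.102 ≈ 6.3033.
Remaining = 8042 × (1/2)^6.3033 = 8042 × 0.012662 ≈ 101.83 copies per cell.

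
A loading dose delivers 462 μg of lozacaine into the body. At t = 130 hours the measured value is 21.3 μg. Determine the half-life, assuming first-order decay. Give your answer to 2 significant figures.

29 hours

A/A₀ = 21.3/462 ≈ 0.046104.
n = log₂(21.69) ≈ 4.439 half-lives elapsed in 130 hours.
t½ = 130/4.439 ≈ 29.286 hours.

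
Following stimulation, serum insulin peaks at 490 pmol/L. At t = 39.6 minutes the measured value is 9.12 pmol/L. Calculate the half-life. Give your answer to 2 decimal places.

A/A₀ = 9.12/490 ≈ 0.018612.
n = log₂(53.728) ≈ 5.7476 half-lives elapsed in 39.6 minutes.
t½ = 39.6/5.7476 ≈ 6.8898 minutes.

6.89 minutes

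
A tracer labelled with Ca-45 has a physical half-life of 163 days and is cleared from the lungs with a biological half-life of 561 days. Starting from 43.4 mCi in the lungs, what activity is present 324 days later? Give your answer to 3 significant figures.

1/t_eff = 1/t_phys + 1/t_biol = 1/163 + 1/561 = 0.0079175 per day.
t_eff = 163 × 561 / (163 + 561) ≈ 126.3 days.
Remaining = 43.4 × (1/2)^(324/126.3) = 43.4 × (1/2)^2.5653 ≈ 7.3327 mCi.

7.33 mCi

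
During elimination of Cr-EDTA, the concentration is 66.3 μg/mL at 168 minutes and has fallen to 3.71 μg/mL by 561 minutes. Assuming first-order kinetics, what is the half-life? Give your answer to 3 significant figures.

Over Δt = 561 − 168 = 393 minutes, the level fell by a factor of 66.3/3.71 ≈ 17.871.
n = log₂(17.871) ≈ 4.1595 half-lives, so t½ = 393/4.1595 ≈ 94.482 minutes.

94.5 minutes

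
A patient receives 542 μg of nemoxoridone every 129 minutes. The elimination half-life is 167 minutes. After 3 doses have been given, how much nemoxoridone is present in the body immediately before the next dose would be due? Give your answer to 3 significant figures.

The 3 doses were given 387, 258, 129 minutes ago.
Total = 542·(1/2)^(387/167) + 542·(1/2)^(258/167) + 542·(1/2)^(129/167)
      = 108.74 + 185.75 + 317.3 ≈ 611.79 μg.

612 μg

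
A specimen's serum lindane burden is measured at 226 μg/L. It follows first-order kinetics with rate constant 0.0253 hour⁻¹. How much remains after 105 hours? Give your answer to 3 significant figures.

15.9 μg/L

t½ = ln 2 / k = 0.69315 / 0.0253 ≈ 27.397 hours.
Number of half-lives: n = 105/27.397 ≈ 3.8325.
Remaining = 226 × (1/2)^3.8325 = 226 × 0.070193 ≈ 15.864 μg/L.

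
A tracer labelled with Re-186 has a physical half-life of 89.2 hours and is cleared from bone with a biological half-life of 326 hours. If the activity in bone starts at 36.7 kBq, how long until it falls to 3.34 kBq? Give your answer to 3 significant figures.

242 hours

1/t_eff = 1/t_phys + 1/t_biol = 1/89.2 + 1/326 = 0.014278 per hour.
t_eff = 89.2 × 326 / (89.2 + 326) ≈ 70.037 hours.
n = log₂(36.7/3.34) ≈ 3.4579; t = 3.4579 × 70.037 ≈ 242.18 hours.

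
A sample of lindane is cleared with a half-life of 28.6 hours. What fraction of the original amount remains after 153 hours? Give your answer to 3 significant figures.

n = 153/28.6 ≈ 5.3497 half-lives.
Fraction remaining = (1/2)^5.3497 ≈ 0.024524.

0.0245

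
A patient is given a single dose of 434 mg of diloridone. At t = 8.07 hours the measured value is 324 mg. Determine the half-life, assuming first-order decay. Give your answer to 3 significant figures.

19.1 hours

A/A₀ = 324/434 ≈ 0.74654.
n = log₂(1.3395) ≈ 0.4217 half-lives elapsed in 8.07 hours.
t½ = 8.07/0.4217 ≈ 19.137 hours.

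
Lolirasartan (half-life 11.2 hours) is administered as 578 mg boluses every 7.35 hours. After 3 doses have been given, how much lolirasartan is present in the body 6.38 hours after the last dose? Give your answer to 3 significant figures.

793 mg

The 3 doses were given 21.08, 13.73, 6.38 hours ago.
Total = 578·(1/2)^(21.08/11.2) + 578·(1/2)^(13.73/11.2) + 578·(1/2)^(6.38/11.2)
      = 156.8 + 247.11 + 389.45 ≈ 793.36 mg.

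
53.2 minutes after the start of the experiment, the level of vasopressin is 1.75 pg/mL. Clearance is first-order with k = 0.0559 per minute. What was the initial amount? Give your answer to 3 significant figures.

t½ = ln 2 / k = 0.69315 / 0.0559 ≈ 12.4 minutes.
Number of half-lives elapsed: n = 53.2/12.4 ≈ 4.2904.
A₀ = A × 2^n = 1.75 × 2^4.2904 = 1.75 × 19.568 ≈ 34.243 pg/mL.

34.2 pg/mL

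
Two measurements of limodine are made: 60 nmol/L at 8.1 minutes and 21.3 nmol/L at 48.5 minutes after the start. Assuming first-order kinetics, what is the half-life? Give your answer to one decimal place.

Over Δt = 48.5 − 8.1 = 40.4 minutes, the level fell by a factor of 60/21.3 ≈ 2.8169.
n = log₂(2.8169) ≈ 1.4941 half-lives, so t½ = 40.4/1.4941 ≈ 27.04 minutes.

27.0 minutes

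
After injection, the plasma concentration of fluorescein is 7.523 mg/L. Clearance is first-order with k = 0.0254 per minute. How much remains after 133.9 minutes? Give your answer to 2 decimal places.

t½ = ln 2 / k = 0.69315 / 0.0254 ≈ 27.289 minutes.
Number of half-lives: n = 133.9/27.289 ≈ 4.9067.
Remaining = 7.523 × (1/2)^4.9067 = 7.523 × 0.033338 ≈ 0.2508 mg/L.

0.25 mg/L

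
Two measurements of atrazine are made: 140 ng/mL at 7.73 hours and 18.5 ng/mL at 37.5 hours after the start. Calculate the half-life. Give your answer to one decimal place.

Over Δt = 37.5 − 7.73 = 29.77 hours, the level fell by a factor of 140/18.5 ≈ 7.5676.
n = log₂(7.5676) ≈ 2.9198 half-lives, so t½ = 29.77/2.9198 ≈ 10.196 hours.

10.2 hours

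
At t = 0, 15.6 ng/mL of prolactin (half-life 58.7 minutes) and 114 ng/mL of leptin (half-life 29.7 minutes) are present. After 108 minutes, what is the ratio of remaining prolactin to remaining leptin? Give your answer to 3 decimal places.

0.475

prolactin: 15.6 × (1/2)^(108/58.7) = 15.6 × (1/2)^1.8399 ≈ 4.3578 ng/mL.
leptin: 114 × (1/2)^(108/29.7) = 114 × (1/2)^3.6364 ≈ 9.1675 ng/mL.
Ratio ≈ 4.3578 / 9.1675 ≈ 0.47536.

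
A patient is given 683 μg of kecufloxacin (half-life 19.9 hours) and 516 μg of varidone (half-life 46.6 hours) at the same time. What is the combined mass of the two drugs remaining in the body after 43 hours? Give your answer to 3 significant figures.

425 μg

kecufloxacin: 683 × (1/2)^(43/19.9) = 683 × (1/2)^2.1608 ≈ 152.74 μg.
varidone: 516 × (1/2)^(43/46.6) = 516 × (1/2)^0.92275 ≈ 272.19 μg.
Total = 152.74 + 272.19 ≈ 424.93 μg.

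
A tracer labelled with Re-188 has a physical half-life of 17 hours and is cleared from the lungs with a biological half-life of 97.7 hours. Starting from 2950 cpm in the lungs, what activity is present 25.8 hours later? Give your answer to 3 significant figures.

858 cpm

1/t_eff = 1/t_phys + 1/t_biol = 1/17 + 1/97.7 = 0.069059 per hour.
t_eff = 17 × 97.7 / (17 + 97.7) ≈ 14.48 hours.
Remaining = 2950 × (1/2)^(25.8/14.48) = 2950 × (1/2)^1.7817 ≈ 857.97 cpm.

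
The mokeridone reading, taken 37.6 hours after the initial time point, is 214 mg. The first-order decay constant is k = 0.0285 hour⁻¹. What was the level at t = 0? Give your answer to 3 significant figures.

t½ = ln 2 / k = 0.69315 / 0.0285 ≈ 24.321 hours.
Number of half-lives elapsed: n = 37.6/24.321 ≈ 1.546.
A₀ = A × 2^n = 214 × 2^1.546 = 214 × 2.92 ≈ 624.89 mg.

625 mg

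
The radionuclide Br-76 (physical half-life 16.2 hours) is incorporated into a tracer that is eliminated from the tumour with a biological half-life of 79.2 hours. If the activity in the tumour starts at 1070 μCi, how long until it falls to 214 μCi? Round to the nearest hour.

31 hours

1/t_eff = 1/t_phys + 1/t_biol = 1/16.2 + 1/79.2 = 0.074355 per hour.
t_eff = 16.2 × 79.2 / (16.2 + 79.2) ≈ 13.449 hours.
n = log₂(1070/214) ≈ 2.3219; t = 2.3219 × 13.449 ≈ 31.228 hours.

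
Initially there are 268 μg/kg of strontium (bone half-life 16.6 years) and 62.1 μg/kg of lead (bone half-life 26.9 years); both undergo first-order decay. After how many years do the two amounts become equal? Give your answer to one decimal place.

91.5 years

Set 268·(1/2)^(t/16.6) = 62.1·(1/2)^(t/26.9).
Taking log₂: log₂(268/62.1) = t·(1/16.6 − 1/26.9).
log₂(4.3156) = 2.1096; 1/16.6 − 1/26.9 = 0.023066.
t = 2.1096 / 0.023066 ≈ 91.457 years.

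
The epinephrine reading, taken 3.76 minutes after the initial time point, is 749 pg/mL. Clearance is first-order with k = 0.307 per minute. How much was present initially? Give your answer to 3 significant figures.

2380 pg/mL

t½ = ln 2 / k = 0.69315 / 0.307 ≈ 2.2578 minutes.
Number of half-lives elapsed: n = 3.76/2.2578 ≈ 1.6653.
A₀ = A × 2^n = 749 × 2^1.6653 = 749 × 3.1719 ≈ 2375.7 pg/mL.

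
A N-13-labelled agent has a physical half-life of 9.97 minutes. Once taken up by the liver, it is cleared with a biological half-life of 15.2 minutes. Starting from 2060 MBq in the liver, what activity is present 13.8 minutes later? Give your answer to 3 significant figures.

421 MBq

1/t_eff = 1/t_phys + 1/t_biol = 1/9.97 + 1/15.2 = 0.16609 per minute.
t_eff = 9.97 × 15.2 / (9.97 + 15.2) ≈ 6.0208 minutes.
Remaining = 2060 × (1/2)^(13.8/6.0208) = 2060 × (1/2)^2.292 ≈ 420.62 MBq.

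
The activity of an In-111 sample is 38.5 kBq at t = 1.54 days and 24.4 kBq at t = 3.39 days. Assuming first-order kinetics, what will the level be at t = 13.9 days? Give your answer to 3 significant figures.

1.83 kBq

Over Δt = 3.39 − 1.54 = 1.85 days, the level fell by a factor of 38.5/24.4 ≈ 1.5779.
n = log₂(1.5779) ≈ 0.65798 half-lives, so t½ = 1.85/0.65798 ≈ 2.8116 days.
From t = 3.39 to t = 13.9: 24.4 × (1/2)^((13.9−3.39)/2.8116) ≈ 1.8287 kBq.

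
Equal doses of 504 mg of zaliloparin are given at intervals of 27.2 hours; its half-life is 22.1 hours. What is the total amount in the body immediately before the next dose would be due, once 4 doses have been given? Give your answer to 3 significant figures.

The 4 doses were given 108.8, 81.6, 54.4, 27.2 hours ago.
Total = 504·(1/2)^(108.8/22.1) + 504·(1/2)^(81.6/22.1) + 504·(1/2)^(54.4/22.1) + 504·(1/2)^(27.2/22.1)
      = 16.613 + 38.988 + 91.503 + 214.75 ≈ 361.85 mg.

362 mg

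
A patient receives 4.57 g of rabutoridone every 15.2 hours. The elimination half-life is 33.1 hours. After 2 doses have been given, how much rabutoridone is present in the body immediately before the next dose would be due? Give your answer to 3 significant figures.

The 2 doses were given 30.4, 15.2 hours ago.
Total = 4.57·(1/2)^(30.4/33.1) + 4.57·(1/2)^(15.2/33.1)
      = 2.4179 + 3.3241 ≈ 5.7421 g.

5.74 g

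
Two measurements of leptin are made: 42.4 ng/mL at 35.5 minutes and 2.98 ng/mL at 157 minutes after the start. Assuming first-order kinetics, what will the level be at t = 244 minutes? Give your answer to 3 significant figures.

0.445 ng/mL

Over Δt = 157 − 35.5 = 121.5 minutes, the level fell by a factor of 42.4/2.98 ≈ 14.228.
n = log₂(14.228) ≈ 3.8307 half-lives, so t½ = 121.5/3.8307 ≈ 31.718 minutes.
From t = 157 to t = 244: 2.98 × (1/2)^((244−157)/31.718) ≈ 0.44515 ng/mL.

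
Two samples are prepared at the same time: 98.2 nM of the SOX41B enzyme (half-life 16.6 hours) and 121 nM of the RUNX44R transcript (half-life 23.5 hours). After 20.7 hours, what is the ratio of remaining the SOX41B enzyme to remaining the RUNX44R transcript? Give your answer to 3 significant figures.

0.630

SOX41B enzyme: 98.2 × (1/2)^(20.7/16.6) = 98.2 × (1/2)^1.247 ≈ 41.374 nM.
RUNX44R transcript: 121 × (1/2)^(20.7/23.5) = 121 × (1/2)^0.88085 ≈ 65.709 nM.
Ratio ≈ 41.374 / 65.709 ≈ 0.62966.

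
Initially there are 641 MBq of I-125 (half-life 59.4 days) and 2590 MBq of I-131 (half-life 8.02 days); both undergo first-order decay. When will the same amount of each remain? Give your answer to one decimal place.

18.7 days

Set 641·(1/2)^(t/59.4) = 2590·(1/2)^(t/8.02).
Taking log₂: log₂(641/2590) = t·(1/59.4 − 1/8.02).
log₂(0.24749) = -2.0146; 1/59.4 − 1/8.02 = -0.10785.
t = -2.0146 / -0.10785 ≈ 18.679 days.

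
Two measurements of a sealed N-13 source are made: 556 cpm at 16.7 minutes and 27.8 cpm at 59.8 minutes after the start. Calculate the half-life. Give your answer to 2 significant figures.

10 minutes

Over Δt = 59.8 − 16.7 = 43.1 minutes, the level fell by a factor of 556/27.8 ≈ 20.
n = log₂(20) ≈ 4.3219 half-lives, so t½ = 43.1/4.3219 ≈ 9.9724 minutes.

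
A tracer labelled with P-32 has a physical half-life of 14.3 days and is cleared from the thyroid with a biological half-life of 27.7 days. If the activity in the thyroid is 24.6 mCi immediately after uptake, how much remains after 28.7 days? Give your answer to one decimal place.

3.0 mCi

1/t_eff = 1/t_phys + 1/t_biol = 1/14.3 + 1/27.7 = 0.10603 per day.
t_eff = 14.3 × 27.7 / (14.3 + 27.7) ≈ 9.4312 days.
Remaining = 24.6 × (1/2)^(28.7/9.4312) = 24.6 × (1/2)^3.0431 ≈ 2.9845 mCi.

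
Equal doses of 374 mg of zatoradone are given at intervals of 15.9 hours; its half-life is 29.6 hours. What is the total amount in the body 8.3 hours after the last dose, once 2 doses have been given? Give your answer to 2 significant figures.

520 mg

The 2 doses were given 24.2, 8.3 hours ago.
Total = 374·(1/2)^(24.2/29.6) + 374·(1/2)^(8.3/29.6)
      = 212.21 + 307.94 ≈ 520.14 mg.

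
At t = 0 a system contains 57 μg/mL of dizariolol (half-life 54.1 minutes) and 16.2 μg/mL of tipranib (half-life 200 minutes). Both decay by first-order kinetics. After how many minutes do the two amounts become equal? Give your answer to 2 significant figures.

Set 57·(1/2)^(t/54.1) = 16.2·(1/2)^(t/200).
Taking log₂: log₂(57/16.2) = t·(1/54.1 − 1/200).
log₂(3.5185) = 1.815; 1/54.1 − 1/200 = 0.013484.
t = 1.815 / 0.013484 ≈ 134.6 minutes.

130 minutes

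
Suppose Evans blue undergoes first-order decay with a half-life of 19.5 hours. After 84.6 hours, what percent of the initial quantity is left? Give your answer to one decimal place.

4.9%

n = 84.6/19.5 ≈ 4.3385 half-lives.
Fraction remaining = (1/2)^4.3385 ≈ 0.04943, i.e. 4.943%.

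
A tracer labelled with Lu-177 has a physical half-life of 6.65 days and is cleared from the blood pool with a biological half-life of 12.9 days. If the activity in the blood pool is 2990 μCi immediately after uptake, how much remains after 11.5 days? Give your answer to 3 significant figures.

486 μCi

1/t_eff = 1/t_phys + 1/t_biol = 1/6.65 + 1/12.9 = 0.2279 per day.
t_eff = 6.65 × 12.9 / (6.65 + 12.9) ≈ 4.388 days.
Remaining = 2990 × (1/2)^(11.5/4.388) = 2990 × (1/2)^2.6208 ≈ 486.11 μCi.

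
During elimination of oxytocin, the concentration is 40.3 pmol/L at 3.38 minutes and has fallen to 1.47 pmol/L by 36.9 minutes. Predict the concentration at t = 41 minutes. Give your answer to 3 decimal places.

0.980 pmol/L

Over Δt = 36.9 − 3.38 = 33.52 minutes, the level fell by a factor of 40.3/1.47 ≈ 27.415.
n = log₂(27.415) ≈ 4.7769 half-lives, so t½ = 33.52/4.7769 ≈ 7.0171 minutes.
From t = 36.9 to t = 41: 1.47 × (1/2)^((41−36.9)/7.0171) ≈ 0.98046 pmol/L.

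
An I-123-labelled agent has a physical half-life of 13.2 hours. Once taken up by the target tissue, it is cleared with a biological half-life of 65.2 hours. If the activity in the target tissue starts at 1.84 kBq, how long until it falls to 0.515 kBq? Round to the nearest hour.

1/t_eff = 1/t_phys + 1/t_biol = 1/13.2 + 1/65.2 = 0.091095 per hour.
t_eff = 13.2 × 65.2 / (13.2 + 65.2) ≈ 10.978 hours.
n = log₂(1.84/0.515) ≈ 1.8371; t = 1.8371 × 10.978 ≈ 20.166 hours.

20 hours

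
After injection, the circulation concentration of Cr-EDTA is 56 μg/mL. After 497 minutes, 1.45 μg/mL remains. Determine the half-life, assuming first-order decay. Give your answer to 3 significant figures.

A/A₀ = 1.45/56 ≈ 0.025893.
n = log₂(38.621) ≈ 5.2713 half-lives elapsed in 497 minutes.
t½ = 497/5.2713 ≈ 94.284 minutes.

94.3 minutes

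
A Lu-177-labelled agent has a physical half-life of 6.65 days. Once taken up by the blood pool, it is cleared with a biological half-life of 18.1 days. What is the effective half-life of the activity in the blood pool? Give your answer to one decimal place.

4.9 days

1/t_eff = 1/t_phys + 1/t_biol = 1/6.65 + 1/18.1 = 0.20562 per day.
t_eff = 6.65 × 18.1 / (6.65 + 18.1) ≈ 4.8632 days.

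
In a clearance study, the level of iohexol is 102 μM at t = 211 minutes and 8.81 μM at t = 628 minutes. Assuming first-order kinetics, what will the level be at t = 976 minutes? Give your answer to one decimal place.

1.1 μM

Over Δt = 628 − 211 = 417 minutes, the level fell by a factor of 102/8.81 ≈ 11.578.
n = log₂(11.578) ≈ 3.5333 half-lives, so t½ = 417/3.5333 ≈ 118.02 minutes.
From t = 628 to t = 976: 8.81 × (1/2)^((976−628)/118.02) ≈ 1.1412 μM.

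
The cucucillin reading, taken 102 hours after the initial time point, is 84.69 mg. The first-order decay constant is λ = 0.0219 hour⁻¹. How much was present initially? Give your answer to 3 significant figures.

791 mg

t½ = ln 2 / λ = 0.69315 / 0.0219 ≈ 31.651 hours.
Number of half-lives elapsed: n = 102/31.651 ≈ 3.2227.
A₀ = A × 2^n = 84.69 × 2^3.2227 = 84.69 × 9.3353 ≈ 790.6 mg.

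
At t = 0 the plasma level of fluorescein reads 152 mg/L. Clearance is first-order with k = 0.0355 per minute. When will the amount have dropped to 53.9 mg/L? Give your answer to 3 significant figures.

29.2 minutes

t½ = ln 2 / k = 0.69315 / 0.0355 ≈ 19.525 minutes.
Fraction remaining = 53.9/152 ≈ 0.35461.
n = log₂(152/53.9) = ln(2.82)/ln 2 ≈ 1.4957 half-lives.
t = n × t½ = 1.4957 × 19.525 ≈ 29.204 minutes.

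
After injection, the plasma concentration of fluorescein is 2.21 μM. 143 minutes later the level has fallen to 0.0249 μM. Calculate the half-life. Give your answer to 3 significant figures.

22.1 minutes

A/A₀ = 0.0249/2.21 ≈ 0.011267.
n = log₂(88.755) ≈ 6.4718 half-lives elapsed in 143 minutes.
t½ = 143/6.4718 ≈ 22.096 minutes.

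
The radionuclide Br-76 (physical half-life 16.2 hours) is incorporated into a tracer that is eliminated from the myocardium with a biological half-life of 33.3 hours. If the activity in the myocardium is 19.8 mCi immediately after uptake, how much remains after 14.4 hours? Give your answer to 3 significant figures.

7.92 mCi

1/t_eff = 1/t_phys + 1/t_biol = 1/16.2 + 1/33.3 = 0.091758 per hour.
t_eff = 16.2 × 33.3 / (16.2 + 33.3) ≈ 10.898 hours.
Remaining = 19.8 × (1/2)^(14.4/10.898) = 19.8 × (1/2)^1.3213 ≈ 7.9233 mCi.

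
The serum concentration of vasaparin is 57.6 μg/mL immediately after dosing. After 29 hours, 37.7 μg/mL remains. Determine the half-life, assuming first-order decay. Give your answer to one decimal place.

A/A₀ = 37.7/57.6 ≈ 0.65451.
n = log₂(1.5279) ≈ 0.6115 half-lives elapsed in 29 hours.
t½ = 29/0.6115 ≈ 47.424 hours.

47.4 hours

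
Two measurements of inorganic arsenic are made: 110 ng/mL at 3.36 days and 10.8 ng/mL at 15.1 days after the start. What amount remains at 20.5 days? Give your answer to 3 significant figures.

Over Δt = 15.1 − 3.36 = 11.74 days, the level fell by a factor of 110/10.8 ≈ 10.185.
n = log₂(10.185) ≈ 3.3484 half-lives, so t½ = 11.74/3.3484 ≈ 3.5062 days.
From t = 15.1 to t = 20.5: 10.8 × (1/2)^((20.5−15.1)/3.5062) ≈ 3.7136 ng/mL.

3.71 ng/mL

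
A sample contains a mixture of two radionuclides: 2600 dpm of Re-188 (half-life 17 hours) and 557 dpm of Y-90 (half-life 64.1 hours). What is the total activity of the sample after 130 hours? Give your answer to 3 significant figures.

Re-188: 2600 × (1/2)^(130/17) = 2600 × (1/2)^7.6471 ≈ 12.971 dpm.
Y-90: 557 × (1/2)^(130/64.1) = 557 × (1/2)^2.0281 ≈ 136.57 dpm.
Total = 12.971 + 136.57 ≈ 149.54 dpm.

150 dpm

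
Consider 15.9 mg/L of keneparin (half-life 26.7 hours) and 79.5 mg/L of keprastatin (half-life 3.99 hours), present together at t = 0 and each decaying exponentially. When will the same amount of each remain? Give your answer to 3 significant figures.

10.9 hours

Set 15.9·(1/2)^(t/26.7) = 79.5·(1/2)^(t/3.99).
Taking log₂: log₂(15.9/79.5) = t·(1/26.7 − 1/3.99).
log₂(0.2) = -2.3219; 1/26.7 − 1/3.99 = -0.21317.
t = -2.3219 / -0.21317 ≈ 10.892 hours.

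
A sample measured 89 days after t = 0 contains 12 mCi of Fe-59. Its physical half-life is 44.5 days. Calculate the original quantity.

48 mCi

Number of half-lives elapsed: n = 89/44.5 ≈ 2.
A₀ = A × 2^n = 12 × 2^2 = 12 × 4 ≈ 48 mCi.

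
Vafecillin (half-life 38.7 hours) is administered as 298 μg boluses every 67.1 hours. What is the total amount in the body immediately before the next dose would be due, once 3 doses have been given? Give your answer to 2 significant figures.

120 μg

The 3 doses were given 201.3, 134.2, 67.1 hours ago.
Total = 298·(1/2)^(201.3/38.7) + 298·(1/2)^(134.2/38.7) + 298·(1/2)^(67.1/38.7)
      = 8.0983 + 26.936 + 89.593 ≈ 124.63 μg.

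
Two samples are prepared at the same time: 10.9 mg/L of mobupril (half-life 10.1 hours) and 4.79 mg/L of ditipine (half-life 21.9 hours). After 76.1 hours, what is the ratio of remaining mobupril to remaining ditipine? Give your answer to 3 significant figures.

mobupril: 10.9 × (1/2)^(76.1/10.1) = 10.9 × (1/2)^7.5347 ≈ 0.058785 mg/L.
ditipine: 4.79 × (1/2)^(76.1/21.9) = 4.79 × (1/2)^3.4749 ≈ 0.43081 mg/L.
Ratio ≈ 0.058785 / 0.43081 ≈ 0.13645.

0.136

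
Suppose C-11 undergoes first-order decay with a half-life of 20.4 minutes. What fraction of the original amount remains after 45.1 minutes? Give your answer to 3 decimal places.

n = 45.1/20.4 ≈ 2.2108 half-lives.
Fraction remaining = (1/2)^2.2108 ≈ 0.21602.

0.216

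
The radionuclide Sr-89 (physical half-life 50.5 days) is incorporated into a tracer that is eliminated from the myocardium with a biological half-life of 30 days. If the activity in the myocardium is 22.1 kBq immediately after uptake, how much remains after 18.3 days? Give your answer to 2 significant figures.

11 kBq

1/t_eff = 1/t_phys + 1/t_biol = 1/50.5 + 1/30 = 0.053135 per day.
t_eff = 50.5 × 30 / (50.5 + 30) ≈ 18.82 days.
Remaining = 22.1 × (1/2)^(18.3/18.82) = 22.1 × (1/2)^0.97238 ≈ 11.264 kBq.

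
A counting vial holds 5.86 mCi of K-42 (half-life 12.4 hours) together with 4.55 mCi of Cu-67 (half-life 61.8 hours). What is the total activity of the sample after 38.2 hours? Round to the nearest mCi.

4 mCi

K-42: 5.86 × (1/2)^(38.2/12.4) = 5.86 × (1/2)^3.0806 ≈ 0.69268 mCi.
Cu-67: 4.55 × (1/2)^(38.2/61.8) = 4.55 × (1/2)^0.61812 ≈ 2.9644 mCi.
Total = 0.69268 + 2.9644 ≈ 3.6571 mCi.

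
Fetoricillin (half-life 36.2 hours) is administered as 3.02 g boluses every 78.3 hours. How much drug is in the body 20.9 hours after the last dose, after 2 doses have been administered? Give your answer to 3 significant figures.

2.48 g

The 2 doses were given 99.2, 20.9 hours ago.
Total = 3.02·(1/2)^(99.2/36.2) + 3.02·(1/2)^(20.9/36.2)
      = 0.45194 + 2.024 ≈ 2.4759 g.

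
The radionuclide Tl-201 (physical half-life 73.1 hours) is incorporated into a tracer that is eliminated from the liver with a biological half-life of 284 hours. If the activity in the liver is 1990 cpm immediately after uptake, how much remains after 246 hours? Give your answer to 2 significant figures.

110 cpm

1/t_eff = 1/t_phys + 1/t_biol = 1/73.1 + 1/284 = 0.017201 per hour.
t_eff = 73.1 × 284 / (73.1 + 284) ≈ 58.136 hours.
Remaining = 1990 × (1/2)^(246/58.136) = 1990 × (1/2)^4.2315 ≈ 105.94 cpm.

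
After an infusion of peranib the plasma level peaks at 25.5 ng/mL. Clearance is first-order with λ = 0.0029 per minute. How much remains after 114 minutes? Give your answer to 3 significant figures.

18.3 ng/mL

t½ = ln 2 / λ = 0.69315 / 0.0029 ≈ 239.02 minutes.
Number of half-lives: n = 114/239.02 ≈ 0.47695.
Remaining = 25.5 × (1/2)^0.47695 = 25.5 × 0.71849 ≈ 18.322 ng/mL.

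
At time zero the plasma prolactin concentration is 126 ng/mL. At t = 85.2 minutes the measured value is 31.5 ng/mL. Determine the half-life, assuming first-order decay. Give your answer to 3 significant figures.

42.6 minutes

A/A₀ = 31.5/126 ≈ 0.25.
n = log₂(4) ≈ 2 half-lives elapsed in 85.2 minutes.
t½ = 85.2/2 ≈ 42.6 minutes.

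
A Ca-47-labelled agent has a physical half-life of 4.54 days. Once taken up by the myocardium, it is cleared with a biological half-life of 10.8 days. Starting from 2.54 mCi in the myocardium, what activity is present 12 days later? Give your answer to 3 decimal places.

0.188 mCi

1/t_eff = 1/t_phys + 1/t_biol = 1/4.54 + 1/10.8 = 0.31286 per day.
t_eff = 4.54 × 10.8 / (4.54 + 10.8) ≈ 3.1963 days.
Remaining = 2.54 × (1/2)^(12/3.1963) = 2.54 × (1/2)^3.7543 ≈ 0.18823 mCi.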